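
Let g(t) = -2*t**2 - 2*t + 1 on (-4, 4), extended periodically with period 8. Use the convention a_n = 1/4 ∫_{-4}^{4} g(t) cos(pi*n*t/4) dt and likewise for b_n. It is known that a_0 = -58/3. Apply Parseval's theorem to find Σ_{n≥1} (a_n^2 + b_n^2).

Parseval: a_0^2/2 + Σ_{n≥1} (a_n^2+b_n^2) = 1/4 ∫_{-4}^{4} g(t)^2 dt = 2058/5.
Subtract a_0^2/2 = 1682/9: Σ (a_n^2+b_n^2) = 10112/45.

10112/45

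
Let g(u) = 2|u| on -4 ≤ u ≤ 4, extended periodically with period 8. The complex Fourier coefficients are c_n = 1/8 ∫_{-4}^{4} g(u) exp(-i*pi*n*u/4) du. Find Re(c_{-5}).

-16/(25*pi**2)

Since g is real-valued, Re(c_{-5}) = 1/8 ∫_{-4}^{4} g(u) cos(-5*pi*u/4) du = a_{5}/2.
g is even and cos(-5*pi*u/4) is even, so the integrand is even: ∫_{-4}^{4} g(u) cos(-5*pi*u/4) du = 2∫_0^{4} g(u) cos(-5*pi*u/4) du.
Integrating by parts (boundary term plus one more integral), an antiderivative of (2*u) cos(-5*pi*u/4) is 8*u*sin(5*pi*u/4)/(5*pi) + 32*cos(5*pi*u/4)/(25*pi**2); evaluating from 0 to 4: ∫_{0}^{4} (2*u) cos(-5*pi*u/4) du = (-32/(25*pi**2)) - (32/(25*pi**2)) = -64/(25*pi**2).
So ∫_{-4}^{4} g(u) cos(-5*pi*u/4) du = -128/(25*pi**2).
Hence Re(c_{-5}) = (1/8)·(-128/(25*pi**2)) = -16/(25*pi**2).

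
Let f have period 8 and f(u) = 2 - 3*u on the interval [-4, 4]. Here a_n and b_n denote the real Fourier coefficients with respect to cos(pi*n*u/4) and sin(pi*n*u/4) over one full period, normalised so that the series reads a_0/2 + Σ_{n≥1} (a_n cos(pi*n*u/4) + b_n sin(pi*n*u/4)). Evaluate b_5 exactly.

-24/(5*pi)

b_5 = 1/4 ∫_{-4}^{4} f(u) sin(5*pi*u/4) du.
Integrating by parts (boundary term plus one more integral), an antiderivative of (2 - 3*u) sin(5*pi*u/4) is 12*u*cos(5*pi*u/4)/(5*pi) - 48*sin(5*pi*u/4)/(25*pi**2) - 8*cos(5*pi*u/4)/(5*pi); evaluating from -4 to 4: ∫_{-4}^{4} (2 - 3*u) sin(5*pi*u/4) du = (-8/pi) - (56/(5*pi)) = -96/(5*pi).
Hence b_5 = (1/4)·(-96/(5*pi)) = -24/(5*pi).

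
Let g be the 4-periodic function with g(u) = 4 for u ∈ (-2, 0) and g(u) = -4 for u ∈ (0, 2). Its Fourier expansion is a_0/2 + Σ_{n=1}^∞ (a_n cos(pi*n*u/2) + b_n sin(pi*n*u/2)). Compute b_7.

b_7 = 1/2 ∫_{-2}^{2} g(u) sin(7*pi*u/2) du.
g is odd and sin(7*pi*u/2) is odd, so the integrand is even and b_7 = ∫_0^{2} g(u) sin(7*pi*u/2) du.
Directly, an antiderivative of (-4) sin(7*pi*u/2) is 8*cos(7*pi*u/2)/(7*pi); evaluating from 0 to 2: ∫_{0}^{2} (-4) sin(7*pi*u/2) du = (-8/(7*pi)) - (8/(7*pi)) = -16/(7*pi).
Hence b_7 = -16/(7*pi).

-16/(7*pi)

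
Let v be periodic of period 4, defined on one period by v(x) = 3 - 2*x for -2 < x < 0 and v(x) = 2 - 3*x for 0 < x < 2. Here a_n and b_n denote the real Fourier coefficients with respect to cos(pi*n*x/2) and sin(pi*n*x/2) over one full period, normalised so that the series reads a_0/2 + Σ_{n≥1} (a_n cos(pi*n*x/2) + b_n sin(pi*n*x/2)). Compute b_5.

b_5 = 1/2 ∫_{-2}^{2} v(x) sin(5*pi*x/2) dx.
Split the integral at the breakpoints.
Integrating by parts (boundary term plus one more integral), an antiderivative of (3 - 2*x) sin(5*pi*x/2) is 4*x*cos(5*pi*x/2)/(5*pi) - 8*sin(5*pi*x/2)/(25*pi**2) - 6*cos(5*pi*x/2)/(5*pi); evaluating from -2 to 0: ∫_{-2}^{0} (3 - 2*x) sin(5*pi*x/2) dx = (-6/(5*pi)) - (14/(5*pi)) = -4/pi.
Integrating by parts (boundary term plus one more integral), an antiderivative of (2 - 3*x) sin(5*pi*x/2) is 6*x*cos(5*pi*x/2)/(5*pi) - 12*sin(5*pi*x/2)/(25*pi**2) - 4*cos(5*pi*x/2)/(5*pi); evaluating from 0 to 2: ∫_{0}^{2} (2 - 3*x) sin(5*pi*x/2) dx = (-8/(5*pi)) - (-4/(5*pi)) = -4/(5*pi).
Summing the pieces and multiplying by (1/2) gives b_5 = -12/(5*pi).

-12/(5*pi)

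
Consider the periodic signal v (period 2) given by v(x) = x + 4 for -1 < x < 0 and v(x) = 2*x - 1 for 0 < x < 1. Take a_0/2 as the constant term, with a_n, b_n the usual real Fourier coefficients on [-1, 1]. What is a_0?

a_0 = ∫_{-1}^{1} v(x) dx = 7/2.

7/2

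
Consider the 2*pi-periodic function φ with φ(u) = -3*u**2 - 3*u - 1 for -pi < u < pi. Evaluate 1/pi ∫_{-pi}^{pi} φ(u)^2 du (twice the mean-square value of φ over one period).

1/pi ∫_{-pi}^{pi} φ(u)^2 du = 1/pi · (2*pi + 10*pi**3 + 18*pi**5/5) = 2 + 10*pi**2 + 18*pi**4/5.

2 + 10*pi**2 + 18*pi**4/5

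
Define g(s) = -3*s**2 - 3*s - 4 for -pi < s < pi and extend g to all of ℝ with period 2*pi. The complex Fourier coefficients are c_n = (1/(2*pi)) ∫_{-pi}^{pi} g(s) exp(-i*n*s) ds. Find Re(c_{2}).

-3/2

Since g is real-valued, Re(c_{2}) = (1/(2*pi)) ∫_{-pi}^{pi} g(s) cos(2*s) ds = a_{2}/2.
Integrating by parts twice (tabular method), an antiderivative of (-3*s**2 - 3*s - 4) cos(2*s) is -3*s**2*sin(2*s)/2 - 3*s*sin(2*s)/2 - 3*s*cos(2*s)/2 - 5*sin(2*s)/4 - 3*cos(2*s)/4; evaluating from -pi to pi: ∫_{-pi}^{pi} (-3*s**2 - 3*s - 4) cos(2*s) ds = (-3*pi/2 - 3/4) - (-3/4 + 3*pi/2) = -3*pi.
Hence Re(c_{2}) = (1/(2*pi))·(-3*pi) = -3/2.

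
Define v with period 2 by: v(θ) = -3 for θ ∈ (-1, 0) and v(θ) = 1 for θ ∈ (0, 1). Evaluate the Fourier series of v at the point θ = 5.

-1

θ = 5 differs from θ = 1 by 2 full period(s), and the series is 2-periodic.
At θ = 1 the one-sided limits are v(1^-) = 1 and v(1^+) = -3.
By Dirichlet's theorem the series converges to their average, [(1) + (-3)]/2 = -1.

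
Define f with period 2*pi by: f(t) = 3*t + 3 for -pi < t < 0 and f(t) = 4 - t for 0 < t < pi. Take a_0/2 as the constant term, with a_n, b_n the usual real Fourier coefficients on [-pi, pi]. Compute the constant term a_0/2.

7/2 - pi

a_0 = 1/pi ∫_{-pi}^{pi} f(t) dt = 1/pi · (pi*(7 - 2*pi)) = 7 - 2*pi.
So the constant term a_0/2 = 7/2 - pi.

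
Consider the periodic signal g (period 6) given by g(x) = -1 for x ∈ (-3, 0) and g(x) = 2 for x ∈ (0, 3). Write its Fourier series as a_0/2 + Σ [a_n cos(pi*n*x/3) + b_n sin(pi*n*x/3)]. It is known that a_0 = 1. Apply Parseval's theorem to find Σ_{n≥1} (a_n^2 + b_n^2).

9/2

Parseval: a_0^2/2 + Σ_{n≥1} (a_n^2+b_n^2) = 1/3 ∫_{-3}^{3} g(x)^2 dx = 5.
Subtract a_0^2/2 = 1/2: Σ (a_n^2+b_n^2) = 9/2.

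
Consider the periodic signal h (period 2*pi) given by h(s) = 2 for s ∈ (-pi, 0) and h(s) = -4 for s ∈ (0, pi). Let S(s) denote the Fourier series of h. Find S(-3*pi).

s = -3*pi differs from s = pi by -2 full period(s), and the series is 2*pi-periodic.
At s = pi the one-sided limits are h(pi^-) = -4 and h(pi^+) = 2.
By Dirichlet's theorem the series converges to their average, [(-4) + (2)]/2 = -1.

-1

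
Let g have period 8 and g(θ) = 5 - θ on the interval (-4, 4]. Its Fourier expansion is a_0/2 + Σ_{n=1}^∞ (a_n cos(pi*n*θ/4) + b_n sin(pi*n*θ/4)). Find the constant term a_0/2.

a_0 = 1/4 ∫_{-4}^{4} g(θ) dθ = 1/4 · (40) = 10.
So the constant term a_0/2 = 5.

5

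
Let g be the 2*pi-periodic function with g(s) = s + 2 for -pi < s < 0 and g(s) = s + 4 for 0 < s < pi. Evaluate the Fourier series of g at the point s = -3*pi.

3

s = -3*pi differs from s = pi by -2 full period(s), and the series is 2*pi-periodic.
At s = pi the one-sided limits are g(pi^-) = pi + 4 and g(pi^+) = 2 - pi.
By Dirichlet's theorem the series converges to their average, [(pi + 4) + (2 - pi)]/2 = 3.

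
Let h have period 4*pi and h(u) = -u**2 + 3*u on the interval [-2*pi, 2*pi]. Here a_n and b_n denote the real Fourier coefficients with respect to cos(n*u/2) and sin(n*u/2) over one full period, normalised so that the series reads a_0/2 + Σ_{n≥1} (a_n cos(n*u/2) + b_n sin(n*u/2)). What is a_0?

-8*pi**2/3

a_0 = (1/(2*pi)) ∫_{-2*pi}^{2*pi} h(u) du = (1/(2*pi)) · (-16*pi**3/3) = -8*pi**2/3.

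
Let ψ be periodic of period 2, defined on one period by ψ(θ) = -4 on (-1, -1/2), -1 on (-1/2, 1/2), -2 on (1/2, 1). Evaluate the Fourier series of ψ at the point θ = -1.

-3

θ = -1 differs from θ = 1 by -1 full period(s), and the series is 2-periodic.
At θ = 1 the one-sided limits are ψ(1^-) = -2 and ψ(1^+) = -4.
By Dirichlet's theorem the series converges to their average, [(-2) + (-4)]/2 = -3.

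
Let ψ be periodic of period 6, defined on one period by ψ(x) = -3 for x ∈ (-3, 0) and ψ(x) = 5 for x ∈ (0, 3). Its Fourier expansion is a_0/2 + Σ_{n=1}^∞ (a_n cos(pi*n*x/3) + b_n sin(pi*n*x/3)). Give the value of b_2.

b_2 = 1/3 ∫_{-3}^{3} ψ(x) sin(2*pi*x/3) dx.
Split the integral at the breakpoints.
Directly, an antiderivative of (-3) sin(2*pi*x/3) is 9*cos(2*pi*x/3)/(2*pi); evaluating from -3 to 0: ∫_{-3}^{0} (-3) sin(2*pi*x/3) dx = (9/(2*pi)) - (9/(2*pi)) = 0.
Directly, an antiderivative of (5) sin(2*pi*x/3) is -15*cos(2*pi*x/3)/(2*pi); evaluating from 0 to 3: ∫_{0}^{3} (5) sin(2*pi*x/3) dx = (-15/(2*pi)) - (-15/(2*pi)) = 0.
Summing the pieces and multiplying by (1/3) gives b_2 = 0.

0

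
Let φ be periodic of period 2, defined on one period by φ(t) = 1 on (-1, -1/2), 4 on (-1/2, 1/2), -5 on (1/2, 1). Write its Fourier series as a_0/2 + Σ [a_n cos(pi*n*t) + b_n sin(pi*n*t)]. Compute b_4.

0

b_4 = ∫_{-1}^{1} φ(t) sin(4*pi*t) dt.
Split the integral at the breakpoints.
Directly, an antiderivative of (1) sin(4*pi*t) is -cos(4*pi*t)/(4*pi); evaluating from -1 to -1/2: ∫_{-1}^{-1/2} (1) sin(4*pi*t) dt = (-1/(4*pi)) - (-1/(4*pi)) = 0.
Directly, an antiderivative of (4) sin(4*pi*t) is -cos(4*pi*t)/pi; evaluating from -1/2 to 1/2: ∫_{-1/2}^{1/2} (4) sin(4*pi*t) dt = (-1/pi) - (-1/pi) = 0.
Directly, an antiderivative of (-5) sin(4*pi*t) is 5*cos(4*pi*t)/(4*pi); evaluating from 1/2 to 1: ∫_{1/2}^{1} (-5) sin(4*pi*t) dt = (5/(4*pi)) - (5/(4*pi)) = 0.
Summing the pieces gives b_4 = 0.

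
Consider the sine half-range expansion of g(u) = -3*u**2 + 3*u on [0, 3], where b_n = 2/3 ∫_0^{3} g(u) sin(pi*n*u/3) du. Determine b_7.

b_7 = 2/3 ∫_0^{3} (-3*u**2 + 3*u) sin(7*pi*u/3) du.
Integrating by parts twice (tabular method), an antiderivative of (-3*u**2 + 3*u) sin(7*pi*u/3) is 9*u**2*cos(7*pi*u/3)/(7*pi) - 54*u*sin(7*pi*u/3)/(49*pi**2) - 9*u*cos(7*pi*u/3)/(7*pi) + 27*sin(7*pi*u/3)/(49*pi**2) - 162*cos(7*pi*u/3)/(343*pi**3); evaluating from 0 to 3: ∫_{0}^{3} (-3*u**2 + 3*u) sin(7*pi*u/3) du = (54*(3 - 49*pi**2)/(343*pi**3)) - (-162/(343*pi**3)) = 54*(6 - 49*pi**2)/(343*pi**3).
Hence b_7 = (2/3)·(54*(6 - 49*pi**2)/(343*pi**3)) = 36*(6 - 49*pi**2)/(343*pi**3).

36*(6 - 49*pi**2)/(343*pi**3)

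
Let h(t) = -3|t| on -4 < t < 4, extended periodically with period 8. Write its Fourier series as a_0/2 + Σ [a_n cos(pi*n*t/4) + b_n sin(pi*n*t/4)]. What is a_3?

16/(3*pi**2)

a_3 = 1/4 ∫_{-4}^{4} h(t) cos(3*pi*t/4) dt.
h is even and cos(3*pi*t/4) is even, so the integrand is even and a_3 = 1/2 ∫_0^{4} h(t) cos(3*pi*t/4) dt.
Integrating by parts (boundary term plus one more integral), an antiderivative of (-3*t) cos(3*pi*t/4) is -4*t*sin(3*pi*t/4)/pi - 16*cos(3*pi*t/4)/(3*pi**2); evaluating from 0 to 4: ∫_{0}^{4} (-3*t) cos(3*pi*t/4) dt = (16/(3*pi**2)) - (-16/(3*pi**2)) = 32/(3*pi**2).
Hence a_3 = (1/2)·(32/(3*pi**2)) = 16/(3*pi**2).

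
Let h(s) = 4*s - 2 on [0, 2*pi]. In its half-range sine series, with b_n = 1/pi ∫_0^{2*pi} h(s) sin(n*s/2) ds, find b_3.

b_3 = 1/pi ∫_0^{2*pi} (4*s - 2) sin(3*s/2) ds.
Integrating by parts (boundary term plus one more integral), an antiderivative of (4*s - 2) sin(3*s/2) is -8*s*cos(3*s/2)/3 + 16*sin(3*s/2)/9 + 4*cos(3*s/2)/3; evaluating from 0 to 2*pi: ∫_{0}^{2*pi} (4*s - 2) sin(3*s/2) ds = (-4/3 + 16*pi/3) - (4/3) = -8/3 + 16*pi/3.
Hence b_3 = (1/pi)·(-8/3 + 16*pi/3) = 8*(-1 + 2*pi)/(3*pi).

8*(-1 + 2*pi)/(3*pi)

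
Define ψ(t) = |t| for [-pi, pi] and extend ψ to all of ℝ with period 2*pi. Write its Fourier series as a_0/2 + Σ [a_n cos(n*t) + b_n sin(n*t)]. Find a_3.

a_3 = 1/pi ∫_{-pi}^{pi} ψ(t) cos(3*t) dt.
ψ is even and cos(3*t) is even, so the integrand is even and a_3 = 2/pi ∫_0^{pi} ψ(t) cos(3*t) dt.
Integrating by parts (boundary term plus one more integral), an antiderivative of (t) cos(3*t) is t*sin(3*t)/3 + cos(3*t)/9; evaluating from 0 to pi: ∫_{0}^{pi} (t) cos(3*t) dt = (-1/9) - (1/9) = -2/9.
Hence a_3 = (2/pi)·(-2/9) = -4/(9*pi).

-4/(9*pi)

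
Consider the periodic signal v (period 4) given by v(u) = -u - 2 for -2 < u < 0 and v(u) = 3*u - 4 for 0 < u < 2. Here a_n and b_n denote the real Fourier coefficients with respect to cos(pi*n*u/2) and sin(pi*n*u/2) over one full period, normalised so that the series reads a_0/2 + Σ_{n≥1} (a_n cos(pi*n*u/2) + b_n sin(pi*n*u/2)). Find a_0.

a_0 = 1/2 ∫_{-2}^{2} v(u) du = 1/2 · (-4) = -2.

-2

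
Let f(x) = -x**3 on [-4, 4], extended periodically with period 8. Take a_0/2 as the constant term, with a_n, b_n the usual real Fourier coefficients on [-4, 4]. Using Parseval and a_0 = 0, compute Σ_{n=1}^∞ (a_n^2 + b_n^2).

Parseval: a_0^2/2 + Σ_{n≥1} (a_n^2+b_n^2) = 1/4 ∫_{-4}^{4} f(x)^2 dx = 8192/7.
Subtract a_0^2/2 = 0: Σ (a_n^2+b_n^2) = 8192/7.

8192/7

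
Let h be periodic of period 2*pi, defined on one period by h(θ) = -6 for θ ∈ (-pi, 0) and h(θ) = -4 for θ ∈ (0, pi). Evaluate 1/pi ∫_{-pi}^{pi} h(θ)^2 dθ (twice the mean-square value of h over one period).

1/pi ∫_{-pi}^{pi} h(θ)^2 dθ = 1/pi · (52*pi) = 52.

52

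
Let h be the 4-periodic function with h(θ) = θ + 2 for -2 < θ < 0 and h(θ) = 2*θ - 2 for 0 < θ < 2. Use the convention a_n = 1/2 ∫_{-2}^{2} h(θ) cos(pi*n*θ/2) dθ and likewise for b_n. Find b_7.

-2/(7*pi)

b_7 = 1/2 ∫_{-2}^{2} h(θ) sin(7*pi*θ/2) dθ.
Split the integral at the breakpoints.
Integrating by parts (boundary term plus one more integral), an antiderivative of (θ + 2) sin(7*pi*θ/2) is -2*θ*cos(7*pi*θ/2)/(7*pi) + 4*sin(7*pi*θ/2)/(49*pi**2) - 4*cos(7*pi*θ/2)/(7*pi); evaluating from -2 to 0: ∫_{-2}^{0} (θ + 2) sin(7*pi*θ/2) dθ = (-4/(7*pi)) - (0) = -4/(7*pi).
Integrating by parts (boundary term plus one more integral), an antiderivative of (2*θ - 2) sin(7*pi*θ/2) is -4*θ*cos(7*pi*θ/2)/(7*pi) + 8*sin(7*pi*θ/2)/(49*pi**2) + 4*cos(7*pi*θ/2)/(7*pi); evaluating from 0 to 2: ∫_{0}^{2} (2*θ - 2) sin(7*pi*θ/2) dθ = (4/(7*pi)) - (4/(7*pi)) = 0.
Summing the pieces and multiplying by (1/2) gives b_7 = -2/(7*pi).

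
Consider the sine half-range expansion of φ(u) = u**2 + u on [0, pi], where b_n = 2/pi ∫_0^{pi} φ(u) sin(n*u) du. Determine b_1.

b_1 = 2/pi ∫_0^{pi} (u**2 + u) sin(u) du.
Integrating by parts twice (tabular method), an antiderivative of (u**2 + u) sin(u) is -u**2*cos(u) + 2*u*sin(u) - u*cos(u) + sin(u) + 2*cos(u); evaluating from 0 to pi: ∫_{0}^{pi} (u**2 + u) sin(u) du = (-2 + pi + pi**2) - (2) = -4 + pi + pi**2.
Hence b_1 = (2/pi)·(-4 + pi + pi**2) = -8/pi + 2 + 2*pi.

-8/pi + 2 + 2*pi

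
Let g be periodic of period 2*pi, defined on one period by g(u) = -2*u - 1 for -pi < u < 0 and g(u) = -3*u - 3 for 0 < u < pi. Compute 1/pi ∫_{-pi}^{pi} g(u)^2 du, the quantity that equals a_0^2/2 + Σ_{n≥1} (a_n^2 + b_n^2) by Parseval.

1/pi ∫_{-pi}^{pi} g(u)^2 du = 1/pi · (pi*(30 + 21*pi + 13*pi**2)/3) = 10 + 7*pi + 13*pi**2/3.

10 + 7*pi + 13*pi**2/3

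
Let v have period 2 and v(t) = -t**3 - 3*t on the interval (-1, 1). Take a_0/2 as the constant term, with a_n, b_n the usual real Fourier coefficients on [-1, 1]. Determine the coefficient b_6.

b_6 = ∫_{-1}^{1} v(t) sin(6*pi*t) dt.
v is odd and sin(6*pi*t) is odd, so the integrand is even and b_6 = 2 ∫_0^{1} v(t) sin(6*pi*t) dt.
Integrating by parts three times (tabular method), an antiderivative of (-t**3 - 3*t) sin(6*pi*t) is t**3*cos(6*pi*t)/(6*pi) - t**2*sin(6*pi*t)/(12*pi**2) - t*cos(6*pi*t)/(36*pi**3) + t*cos(6*pi*t)/(2*pi) - sin(6*pi*t)/(12*pi**2) + sin(6*pi*t)/(216*pi**4); evaluating from 0 to 1: ∫_{0}^{1} (-t**3 - 3*t) sin(6*pi*t) dt = ((-1 + 24*pi**2)/(36*pi**3)) - (0) = (-1 + 24*pi**2)/(36*pi**3).
Hence b_6 = 2·((-1 + 24*pi**2)/(36*pi**3)) = (-1 + 24*pi**2)/(18*pi**3).

(-1 + 24*pi**2)/(18*pi**3)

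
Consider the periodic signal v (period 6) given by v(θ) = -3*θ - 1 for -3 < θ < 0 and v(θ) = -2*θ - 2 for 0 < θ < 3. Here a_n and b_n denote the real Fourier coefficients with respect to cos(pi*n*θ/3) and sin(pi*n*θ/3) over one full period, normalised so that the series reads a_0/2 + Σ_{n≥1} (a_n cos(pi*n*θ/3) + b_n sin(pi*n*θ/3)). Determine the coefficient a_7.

-6/(49*pi**2)

a_7 = 1/3 ∫_{-3}^{3} v(θ) cos(7*pi*θ/3) dθ.
Split the integral at the breakpoints.
Integrating by parts (boundary term plus one more integral), an antiderivative of (-3*θ - 1) cos(7*pi*θ/3) is -9*θ*sin(7*pi*θ/3)/(7*pi) - 3*sin(7*pi*θ/3)/(7*pi) - 27*cos(7*pi*θ/3)/(49*pi**2); evaluating from -3 to 0: ∫_{-3}^{0} (-3*θ - 1) cos(7*pi*θ/3) dθ = (-27/(49*pi**2)) - (27/(49*pi**2)) = -54/(49*pi**2).
Integrating by parts (boundary term plus one more integral), an antiderivative of (-2*θ - 2) cos(7*pi*θ/3) is -6*θ*sin(7*pi*θ/3)/(7*pi) - 6*sin(7*pi*θ/3)/(7*pi) - 18*cos(7*pi*θ/3)/(49*pi**2); evaluating from 0 to 3: ∫_{0}^{3} (-2*θ - 2) cos(7*pi*θ/3) dθ = (18/(49*pi**2)) - (-18/(49*pi**2)) = 36/(49*pi**2).
Summing the pieces and multiplying by (1/3) gives a_7 = -6/(49*pi**2).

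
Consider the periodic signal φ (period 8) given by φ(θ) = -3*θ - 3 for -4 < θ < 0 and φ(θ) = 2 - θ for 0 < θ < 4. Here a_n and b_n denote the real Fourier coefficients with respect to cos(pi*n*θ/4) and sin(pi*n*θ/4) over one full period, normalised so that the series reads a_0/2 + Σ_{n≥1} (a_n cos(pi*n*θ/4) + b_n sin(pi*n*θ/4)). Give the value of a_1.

a_1 = 1/4 ∫_{-4}^{4} φ(θ) cos(pi*θ/4) dθ.
Split the integral at the breakpoints.
Integrating by parts (boundary term plus one more integral), an antiderivative of (-3*θ - 3) cos(pi*θ/4) is -12*θ*sin(pi*θ/4)/pi - 12*sin(pi*θ/4)/pi - 48*cos(pi*θ/4)/pi**2; evaluating from -4 to 0: ∫_{-4}^{0} (-3*θ - 3) cos(pi*θ/4) dθ = (-48/pi**2) - (48/pi**2) = -96/pi**2.
Integrating by parts (boundary term plus one more integral), an antiderivative of (2 - θ) cos(pi*θ/4) is -4*θ*sin(pi*θ/4)/pi + 8*sin(pi*θ/4)/pi - 16*cos(pi*θ/4)/pi**2; evaluating from 0 to 4: ∫_{0}^{4} (2 - θ) cos(pi*θ/4) dθ = (16/pi**2) - (-16/pi**2) = 32/pi**2.
Summing the pieces and multiplying by (1/4) gives a_1 = -16/pi**2.

-16/pi**2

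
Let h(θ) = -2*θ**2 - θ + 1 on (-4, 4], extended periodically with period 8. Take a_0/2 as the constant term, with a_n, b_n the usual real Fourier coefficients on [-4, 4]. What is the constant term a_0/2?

-29/3

a_0 = 1/4 ∫_{-4}^{4} h(θ) dθ = 1/4 · (-232/3) = -58/3.
So the constant term a_0/2 = -29/3.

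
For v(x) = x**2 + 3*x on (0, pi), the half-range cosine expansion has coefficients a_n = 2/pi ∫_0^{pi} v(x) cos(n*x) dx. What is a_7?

4*(-pi - 3)/(49*pi)

a_7 = 2/pi ∫_0^{pi} (x**2 + 3*x) cos(7*x) dx.
Integrating by parts twice (tabular method), an antiderivative of (x**2 + 3*x) cos(7*x) is x**2*sin(7*x)/7 + 3*x*sin(7*x)/7 + 2*x*cos(7*x)/49 - 2*sin(7*x)/343 + 3*cos(7*x)/49; evaluating from 0 to pi: ∫_{0}^{pi} (x**2 + 3*x) cos(7*x) dx = (-2*pi/49 - 3/49) - (3/49) = -2*pi/49 - 6/49.
Hence a_7 = (2/pi)·(-2*pi/49 - 6/49) = 4*(-pi - 3)/(49*pi).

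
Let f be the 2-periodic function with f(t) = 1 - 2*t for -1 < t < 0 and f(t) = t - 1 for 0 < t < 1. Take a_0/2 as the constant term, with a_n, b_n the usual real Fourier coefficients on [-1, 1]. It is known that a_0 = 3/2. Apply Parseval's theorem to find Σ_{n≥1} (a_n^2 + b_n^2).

85/24

Parseval: a_0^2/2 + Σ_{n≥1} (a_n^2+b_n^2) = ∫_{-1}^{1} f(t)^2 dt = 14/3.
Subtract a_0^2/2 = 9/8: Σ (a_n^2+b_n^2) = 85/24.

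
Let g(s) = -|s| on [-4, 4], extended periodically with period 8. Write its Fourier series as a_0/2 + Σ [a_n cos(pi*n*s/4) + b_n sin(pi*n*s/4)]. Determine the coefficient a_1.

a_1 = 1/4 ∫_{-4}^{4} g(s) cos(pi*s/4) ds.
g is even and cos(pi*s/4) is even, so the integrand is even and a_1 = 1/2 ∫_0^{4} g(s) cos(pi*s/4) ds.
Integrating by parts (boundary term plus one more integral), an antiderivative of (-s) cos(pi*s/4) is -4*s*sin(pi*s/4)/pi - 16*cos(pi*s/4)/pi**2; evaluating from 0 to 4: ∫_{0}^{4} (-s) cos(pi*s/4) ds = (16/pi**2) - (-16/pi**2) = 32/pi**2.
Hence a_1 = (1/2)·(32/pi**2) = 16/pi**2.

16/pi**2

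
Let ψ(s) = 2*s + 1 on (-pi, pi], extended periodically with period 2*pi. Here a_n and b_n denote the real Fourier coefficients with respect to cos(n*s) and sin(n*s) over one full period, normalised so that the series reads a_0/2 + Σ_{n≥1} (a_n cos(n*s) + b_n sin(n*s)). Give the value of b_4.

b_4 = 1/pi ∫_{-pi}^{pi} ψ(s) sin(4*s) ds.
Integrating by parts (boundary term plus one more integral), an antiderivative of (2*s + 1) sin(4*s) is -s*cos(4*s)/2 + sin(4*s)/8 - cos(4*s)/4; evaluating from -pi to pi: ∫_{-pi}^{pi} (2*s + 1) sin(4*s) ds = (-pi/2 - 1/4) - (-1/4 + pi/2) = -pi.
Hence b_4 = (1/pi)·(-pi) = -1.

-1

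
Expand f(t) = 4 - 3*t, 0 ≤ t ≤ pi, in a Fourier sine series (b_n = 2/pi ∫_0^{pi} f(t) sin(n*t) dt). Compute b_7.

2*(8 - 3*pi)/(7*pi)

b_7 = 2/pi ∫_0^{pi} (4 - 3*t) sin(7*t) dt.
Integrating by parts (boundary term plus one more integral), an antiderivative of (4 - 3*t) sin(7*t) is 3*t*cos(7*t)/7 - 3*sin(7*t)/49 - 4*cos(7*t)/7; evaluating from 0 to pi: ∫_{0}^{pi} (4 - 3*t) sin(7*t) dt = (4/7 - 3*pi/7) - (-4/7) = 8/7 - 3*pi/7.
Hence b_7 = (2/pi)·(8/7 - 3*pi/7) = 2*(8 - 3*pi)/(7*pi).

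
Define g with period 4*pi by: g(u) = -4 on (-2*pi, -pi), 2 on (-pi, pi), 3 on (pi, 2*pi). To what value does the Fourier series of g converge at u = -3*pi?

5/2

u = -3*pi differs from u = pi by -1 full period(s), and the series is 4*pi-periodic.
At u = pi the one-sided limits are g(pi^-) = 2 and g(pi^+) = 3.
By Dirichlet's theorem the series converges to their average, [(2) + (3)]/2 = 5/2.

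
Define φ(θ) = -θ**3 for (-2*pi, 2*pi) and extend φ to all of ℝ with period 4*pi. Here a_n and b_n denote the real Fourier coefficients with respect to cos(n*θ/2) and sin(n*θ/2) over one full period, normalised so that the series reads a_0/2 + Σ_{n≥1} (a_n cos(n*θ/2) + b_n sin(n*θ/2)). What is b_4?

b_4 = (1/(2*pi)) ∫_{-2*pi}^{2*pi} φ(θ) sin(2*θ) dθ.
φ is odd and sin(2*θ) is odd, so the integrand is even and b_4 = 1/pi ∫_0^{2*pi} φ(θ) sin(2*θ) dθ.
Integrating by parts three times (tabular method), an antiderivative of (-θ**3) sin(2*θ) is θ**3*cos(2*θ)/2 - 3*θ**2*sin(2*θ)/4 - 3*θ*cos(2*θ)/4 + 3*sin(2*θ)/8; evaluating from 0 to 2*pi: ∫_{0}^{2*pi} (-θ**3) sin(2*θ) dθ = (pi*(-3 + 8*pi**2)/2) - (0) = pi*(-3 + 8*pi**2)/2.
Hence b_4 = (1/pi)·(pi*(-3 + 8*pi**2)/2) = -3/2 + 4*pi**2.

-3/2 + 4*pi**2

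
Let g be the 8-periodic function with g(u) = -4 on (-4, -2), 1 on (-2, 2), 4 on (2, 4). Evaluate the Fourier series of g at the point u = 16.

u = 16 differs from u = 0 by 2 full period(s), and the series is 8-periodic.
g is continuous at u = 0 with value 1, so the series converges to 1 there.

1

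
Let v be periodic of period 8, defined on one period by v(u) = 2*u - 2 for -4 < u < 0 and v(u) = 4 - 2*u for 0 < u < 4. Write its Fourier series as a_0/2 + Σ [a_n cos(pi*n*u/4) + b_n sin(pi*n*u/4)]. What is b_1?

12/pi

b_1 = 1/4 ∫_{-4}^{4} v(u) sin(pi*u/4) du.
Split the integral at the breakpoints.
Integrating by parts (boundary term plus one more integral), an antiderivative of (2*u - 2) sin(pi*u/4) is -8*u*cos(pi*u/4)/pi + 32*sin(pi*u/4)/pi**2 + 8*cos(pi*u/4)/pi; evaluating from -4 to 0: ∫_{-4}^{0} (2*u - 2) sin(pi*u/4) du = (8/pi) - (-40/pi) = 48/pi.
Integrating by parts (boundary term plus one more integral), an antiderivative of (4 - 2*u) sin(pi*u/4) is 8*u*cos(pi*u/4)/pi - 32*sin(pi*u/4)/pi**2 - 16*cos(pi*u/4)/pi; evaluating from 0 to 4: ∫_{0}^{4} (4 - 2*u) sin(pi*u/4) du = (-16/pi) - (-16/pi) = 0.
Summing the pieces and multiplying by (1/4) gives b_1 = 12/pi.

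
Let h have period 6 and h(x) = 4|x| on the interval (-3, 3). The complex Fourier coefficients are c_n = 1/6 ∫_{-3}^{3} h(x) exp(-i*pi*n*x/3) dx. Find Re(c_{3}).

-8/(3*pi**2)

Since h is real-valued, Re(c_{3}) = 1/6 ∫_{-3}^{3} h(x) cos(pi*x) dx = a_{3}/2.
h is even and cos(pi*x) is even, so the integrand is even: ∫_{-3}^{3} h(x) cos(pi*x) dx = 2∫_0^{3} h(x) cos(pi*x) dx.
Integrating by parts (boundary term plus one more integral), an antiderivative of (4*x) cos(pi*x) is 4*x*sin(pi*x)/pi + 4*cos(pi*x)/pi**2; evaluating from 0 to 3: ∫_{0}^{3} (4*x) cos(pi*x) dx = (-4/pi**2) - (4/pi**2) = -8/pi**2.
So ∫_{-3}^{3} h(x) cos(pi*x) dx = -16/pi**2.
Hence Re(c_{3}) = (1/6)·(-16/pi**2) = -8/(3*pi**2).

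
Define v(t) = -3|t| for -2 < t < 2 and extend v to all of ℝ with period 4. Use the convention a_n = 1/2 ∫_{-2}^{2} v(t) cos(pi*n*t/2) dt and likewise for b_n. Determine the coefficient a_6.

0

a_6 = 1/2 ∫_{-2}^{2} v(t) cos(3*pi*t) dt.
v is even and cos(3*pi*t) is even, so the integrand is even and a_6 = ∫_0^{2} v(t) cos(3*pi*t) dt.
Integrating by parts (boundary term plus one more integral), an antiderivative of (-3*t) cos(3*pi*t) is -t*sin(3*pi*t)/pi - cos(3*pi*t)/(3*pi**2); evaluating from 0 to 2: ∫_{0}^{2} (-3*t) cos(3*pi*t) dt = (-1/(3*pi**2)) - (-1/(3*pi**2)) = 0.
Hence a_6 = 0.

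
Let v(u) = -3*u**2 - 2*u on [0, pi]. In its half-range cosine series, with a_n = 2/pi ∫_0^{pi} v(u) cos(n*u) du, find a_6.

a_6 = 2/pi ∫_0^{pi} (-3*u**2 - 2*u) cos(6*u) du.
Integrating by parts twice (tabular method), an antiderivative of (-3*u**2 - 2*u) cos(6*u) is -u**2*sin(6*u)/2 - u*sin(6*u)/3 - u*cos(6*u)/6 + sin(6*u)/36 - cos(6*u)/18; evaluating from 0 to pi: ∫_{0}^{pi} (-3*u**2 - 2*u) cos(6*u) du = (-pi/6 - 1/18) - (-1/18) = -pi/6.
Hence a_6 = (2/pi)·(-pi/6) = -1/3.

-1/3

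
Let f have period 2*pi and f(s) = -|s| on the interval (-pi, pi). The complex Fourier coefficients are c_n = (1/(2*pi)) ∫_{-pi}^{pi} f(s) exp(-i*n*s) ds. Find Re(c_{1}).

2/pi

Since f is real-valued, Re(c_{1}) = (1/(2*pi)) ∫_{-pi}^{pi} f(s) cos(s) ds = a_{1}/2.
f is even and cos(s) is even, so the integrand is even: ∫_{-pi}^{pi} f(s) cos(s) ds = 2∫_0^{pi} f(s) cos(s) ds.
Integrating by parts (boundary term plus one more integral), an antiderivative of (-s) cos(s) is -s*sin(s) - cos(s); evaluating from 0 to pi: ∫_{0}^{pi} (-s) cos(s) ds = (1) - (-1) = 2.
So ∫_{-pi}^{pi} f(s) cos(s) ds = 4.
Hence Re(c_{1}) = (1/(2*pi))·(4) = 2/pi.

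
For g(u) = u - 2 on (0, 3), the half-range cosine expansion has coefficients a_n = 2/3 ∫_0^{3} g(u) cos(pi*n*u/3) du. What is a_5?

a_5 = 2/3 ∫_0^{3} (u - 2) cos(5*pi*u/3) du.
Integrating by parts (boundary term plus one more integral), an antiderivative of (u - 2) cos(5*pi*u/3) is 3*u*sin(5*pi*u/3)/(5*pi) - 6*sin(5*pi*u/3)/(5*pi) + 9*cos(5*pi*u/3)/(25*pi**2); evaluating from 0 to 3: ∫_{0}^{3} (u - 2) cos(5*pi*u/3) du = (-9/(25*pi**2)) - (9/(25*pi**2)) = -18/(25*pi**2).
Hence a_5 = (2/3)·(-18/(25*pi**2)) = -12/(25*pi**2).

-12/(25*pi**2)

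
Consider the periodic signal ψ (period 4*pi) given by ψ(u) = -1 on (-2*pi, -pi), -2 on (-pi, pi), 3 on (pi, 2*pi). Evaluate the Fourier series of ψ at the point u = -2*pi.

1

At u = -2*pi the one-sided limits are ψ(-2*pi^-) = 3 and ψ(-2*pi^+) = -1.
By Dirichlet's theorem the series converges to their average, [(3) + (-1)]/2 = 1.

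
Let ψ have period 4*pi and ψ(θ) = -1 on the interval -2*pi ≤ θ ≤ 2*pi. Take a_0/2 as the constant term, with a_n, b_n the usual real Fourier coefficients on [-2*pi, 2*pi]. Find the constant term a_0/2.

-1

a_0 = (1/(2*pi)) ∫_{-2*pi}^{2*pi} ψ(θ) dθ = (1/(2*pi)) · (-4*pi) = -2.
So the constant term a_0/2 = -1.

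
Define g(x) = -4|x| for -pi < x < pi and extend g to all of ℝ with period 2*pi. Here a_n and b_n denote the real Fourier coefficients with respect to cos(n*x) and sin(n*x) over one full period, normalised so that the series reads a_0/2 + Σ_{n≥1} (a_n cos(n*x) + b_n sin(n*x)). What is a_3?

a_3 = 1/pi ∫_{-pi}^{pi} g(x) cos(3*x) dx.
g is even and cos(3*x) is even, so the integrand is even and a_3 = 2/pi ∫_0^{pi} g(x) cos(3*x) dx.
Integrating by parts (boundary term plus one more integral), an antiderivative of (-4*x) cos(3*x) is -4*x*sin(3*x)/3 - 4*cos(3*x)/9; evaluating from 0 to pi: ∫_{0}^{pi} (-4*x) cos(3*x) dx = (4/9) - (-4/9) = 8/9.
Hence a_3 = (2/pi)·(8/9) = 16/(9*pi).

16/(9*pi)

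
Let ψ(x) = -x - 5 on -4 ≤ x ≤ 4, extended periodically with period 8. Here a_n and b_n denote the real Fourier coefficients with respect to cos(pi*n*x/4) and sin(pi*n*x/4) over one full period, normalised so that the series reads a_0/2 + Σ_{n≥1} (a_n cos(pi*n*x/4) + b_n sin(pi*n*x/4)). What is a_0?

a_0 = 1/4 ∫_{-4}^{4} ψ(x) dx = 1/4 · (-40) = -10.

-10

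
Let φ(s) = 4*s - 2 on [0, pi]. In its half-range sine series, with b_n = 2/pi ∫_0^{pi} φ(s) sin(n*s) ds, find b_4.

b_4 = 2/pi ∫_0^{pi} (4*s - 2) sin(4*s) ds.
Integrating by parts (boundary term plus one more integral), an antiderivative of (4*s - 2) sin(4*s) is -s*cos(4*s) + sin(4*s)/4 + cos(4*s)/2; evaluating from 0 to pi: ∫_{0}^{pi} (4*s - 2) sin(4*s) ds = (1/2 - pi) - (1/2) = -pi.
Hence b_4 = (2/pi)·(-pi) = -2.

-2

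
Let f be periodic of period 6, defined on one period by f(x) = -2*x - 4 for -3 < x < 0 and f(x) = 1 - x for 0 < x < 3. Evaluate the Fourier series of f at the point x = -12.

-3/2

x = -12 differs from x = 0 by -2 full period(s), and the series is 6-periodic.
At x = 0 the one-sided limits are f(0^-) = -4 and f(0^+) = 1.
By Dirichlet's theorem the series converges to their average, [(-4) + (1)]/2 = -3/2.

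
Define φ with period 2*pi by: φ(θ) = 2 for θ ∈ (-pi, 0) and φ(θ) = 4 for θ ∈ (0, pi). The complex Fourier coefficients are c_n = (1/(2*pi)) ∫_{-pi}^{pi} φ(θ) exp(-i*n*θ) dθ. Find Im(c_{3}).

Since φ is real-valued, Im(c_{3}) = -(1/(2*pi)) ∫_{-pi}^{pi} φ(θ) sin(3*θ) dθ = -b_{3}/2.
Split the integral at the breakpoints.
Directly, an antiderivative of (2) sin(3*θ) is -2*cos(3*θ)/3; evaluating from -pi to 0: ∫_{-pi}^{0} (2) sin(3*θ) dθ = (-2/3) - (2/3) = -4/3.
Directly, an antiderivative of (4) sin(3*θ) is -4*cos(3*θ)/3; evaluating from 0 to pi: ∫_{0}^{pi} (4) sin(3*θ) dθ = (4/3) - (-4/3) = 8/3.
So ∫_{-pi}^{pi} φ(θ) sin(3*θ) dθ = 4/3.
Hence Im(c_{3}) = (-1/(2*pi))·(4/3) = -2/(3*pi).

-2/(3*pi)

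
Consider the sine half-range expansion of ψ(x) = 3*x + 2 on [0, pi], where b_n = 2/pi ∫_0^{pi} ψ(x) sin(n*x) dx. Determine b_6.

-1

b_6 = 2/pi ∫_0^{pi} (3*x + 2) sin(6*x) dx.
Integrating by parts (boundary term plus one more integral), an antiderivative of (3*x + 2) sin(6*x) is -x*cos(6*x)/2 + sin(6*x)/12 - cos(6*x)/3; evaluating from 0 to pi: ∫_{0}^{pi} (3*x + 2) sin(6*x) dx = (-pi/2 - 1/3) - (-1/3) = -pi/2.
Hence b_6 = (2/pi)·(-pi/2) = -1.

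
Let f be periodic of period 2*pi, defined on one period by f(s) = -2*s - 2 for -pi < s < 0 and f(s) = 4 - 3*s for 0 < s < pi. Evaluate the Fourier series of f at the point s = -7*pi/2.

4 - 3*pi/2

s = -7*pi/2 differs from s = pi/2 by -2 full period(s), and the series is 2*pi-periodic.
f is continuous at s = pi/2 with value 4 - 3*pi/2, so the series converges to 4 - 3*pi/2 there.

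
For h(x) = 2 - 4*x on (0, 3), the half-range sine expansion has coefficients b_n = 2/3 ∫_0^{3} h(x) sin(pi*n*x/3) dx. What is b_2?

12/pi

b_2 = 2/3 ∫_0^{3} (2 - 4*x) sin(2*pi*x/3) dx.
Integrating by parts (boundary term plus one more integral), an antiderivative of (2 - 4*x) sin(2*pi*x/3) is 6*x*cos(2*pi*x/3)/pi - 9*sin(2*pi*x/3)/pi**2 - 3*cos(2*pi*x/3)/pi; evaluating from 0 to 3: ∫_{0}^{3} (2 - 4*x) sin(2*pi*x/3) dx = (15/pi) - (-3/pi) = 18/pi.
Hence b_2 = (2/3)·(18/pi) = 12/pi.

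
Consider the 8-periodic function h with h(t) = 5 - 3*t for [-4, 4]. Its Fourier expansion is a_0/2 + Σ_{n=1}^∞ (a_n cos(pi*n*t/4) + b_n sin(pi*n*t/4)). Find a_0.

10

a_0 = 1/4 ∫_{-4}^{4} h(t) dt = 1/4 · (40) = 10.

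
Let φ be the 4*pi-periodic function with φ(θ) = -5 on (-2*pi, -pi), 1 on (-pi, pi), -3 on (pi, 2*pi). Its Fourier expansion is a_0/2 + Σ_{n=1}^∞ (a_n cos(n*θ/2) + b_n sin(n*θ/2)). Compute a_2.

a_2 = (1/(2*pi)) ∫_{-2*pi}^{2*pi} φ(θ) cos(θ) dθ.
Split the integral at the breakpoints.
Directly, an antiderivative of (-5) cos(θ) is -5*sin(θ); evaluating from -2*pi to -pi: ∫_{-2*pi}^{-pi} (-5) cos(θ) dθ = (0) - (0) = 0.
Directly, an antiderivative of (1) cos(θ) is sin(θ); evaluating from -pi to pi: ∫_{-pi}^{pi} (1) cos(θ) dθ = (0) - (0) = 0.
Directly, an antiderivative of (-3) cos(θ) is -3*sin(θ); evaluating from pi to 2*pi: ∫_{pi}^{2*pi} (-3) cos(θ) dθ = (0) - (0) = 0.
Summing the pieces and multiplying by (1/(2*pi)) gives a_2 = 0.

0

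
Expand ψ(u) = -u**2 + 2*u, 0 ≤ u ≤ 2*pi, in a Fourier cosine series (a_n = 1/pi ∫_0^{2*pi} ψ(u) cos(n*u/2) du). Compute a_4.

a_4 = 1/pi ∫_0^{2*pi} (-u**2 + 2*u) cos(2*u) du.
Integrating by parts twice (tabular method), an antiderivative of (-u**2 + 2*u) cos(2*u) is -u**2*sin(2*u)/2 + u*sin(2*u) - u*cos(2*u)/2 + sin(2*u)/4 + cos(2*u)/2; evaluating from 0 to 2*pi: ∫_{0}^{2*pi} (-u**2 + 2*u) cos(2*u) du = (1/2 - pi) - (1/2) = -pi.
Hence a_4 = (1/pi)·(-pi) = -1.

-1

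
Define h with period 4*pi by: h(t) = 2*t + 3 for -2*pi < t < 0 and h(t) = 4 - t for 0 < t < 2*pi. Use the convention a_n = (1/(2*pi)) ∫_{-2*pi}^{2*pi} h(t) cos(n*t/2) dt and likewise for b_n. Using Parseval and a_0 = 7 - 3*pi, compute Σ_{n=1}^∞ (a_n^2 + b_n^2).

Parseval: a_0^2/2 + Σ_{n≥1} (a_n^2+b_n^2) = (1/(2*pi)) ∫_{-2*pi}^{2*pi} h(t)^2 dt = -20*pi + 25 + 20*pi**2/3.
Subtract a_0^2/2 = (7 - 3*pi)**2/2: Σ (a_n^2+b_n^2) = 1/2 + pi + 13*pi**2/6.

1/2 + pi + 13*pi**2/6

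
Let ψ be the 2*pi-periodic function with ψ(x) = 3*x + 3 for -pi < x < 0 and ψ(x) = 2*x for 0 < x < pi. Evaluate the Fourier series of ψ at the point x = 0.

At x = 0 the one-sided limits are ψ(0^-) = 3 and ψ(0^+) = 0.
By Dirichlet's theorem the series converges to their average, [(3) + (0)]/2 = 3/2.

3/2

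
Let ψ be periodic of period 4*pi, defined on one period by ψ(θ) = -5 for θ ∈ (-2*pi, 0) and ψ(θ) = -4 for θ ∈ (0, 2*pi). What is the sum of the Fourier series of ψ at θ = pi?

ψ is continuous at θ = pi with value -4, so the series converges to -4 there.

-4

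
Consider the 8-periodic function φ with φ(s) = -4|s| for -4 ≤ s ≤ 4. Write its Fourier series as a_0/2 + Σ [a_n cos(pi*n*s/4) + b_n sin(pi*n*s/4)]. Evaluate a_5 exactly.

a_5 = 1/4 ∫_{-4}^{4} φ(s) cos(5*pi*s/4) ds.
φ is even and cos(5*pi*s/4) is even, so the integrand is even and a_5 = 1/2 ∫_0^{4} φ(s) cos(5*pi*s/4) ds.
Integrating by parts (boundary term plus one more integral), an antiderivative of (-4*s) cos(5*pi*s/4) is -16*s*sin(5*pi*s/4)/(5*pi) - 64*cos(5*pi*s/4)/(25*pi**2); evaluating from 0 to 4: ∫_{0}^{4} (-4*s) cos(5*pi*s/4) ds = (64/(25*pi**2)) - (-64/(25*pi**2)) = 128/(25*pi**2).
Hence a_5 = (1/2)·(128/(25*pi**2)) = 64/(25*pi**2).

64/(25*pi**2)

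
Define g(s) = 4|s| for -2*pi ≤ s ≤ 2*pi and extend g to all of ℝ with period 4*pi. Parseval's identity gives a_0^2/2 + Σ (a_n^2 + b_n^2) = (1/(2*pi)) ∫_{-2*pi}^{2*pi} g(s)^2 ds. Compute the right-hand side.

(1/(2*pi)) ∫_{-2*pi}^{2*pi} g(s)^2 ds = (1/(2*pi)) · (256*pi**3/3) = 128*pi**2/3.

128*pi**2/3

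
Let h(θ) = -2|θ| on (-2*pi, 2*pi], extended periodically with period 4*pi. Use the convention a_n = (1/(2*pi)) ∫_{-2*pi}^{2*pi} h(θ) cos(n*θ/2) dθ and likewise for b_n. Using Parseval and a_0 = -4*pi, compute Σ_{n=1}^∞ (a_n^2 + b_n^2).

8*pi**2/3

Parseval: a_0^2/2 + Σ_{n≥1} (a_n^2+b_n^2) = (1/(2*pi)) ∫_{-2*pi}^{2*pi} h(θ)^2 dθ = 32*pi**2/3.
Subtract a_0^2/2 = 8*pi**2: Σ (a_n^2+b_n^2) = 8*pi**2/3.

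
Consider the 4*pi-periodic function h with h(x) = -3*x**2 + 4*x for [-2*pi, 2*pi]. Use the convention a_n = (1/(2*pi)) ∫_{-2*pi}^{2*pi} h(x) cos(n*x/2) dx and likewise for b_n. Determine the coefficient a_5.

a_5 = (1/(2*pi)) ∫_{-2*pi}^{2*pi} h(x) cos(5*x/2) dx.
Integrating by parts twice (tabular method), an antiderivative of (-3*x**2 + 4*x) cos(5*x/2) is -6*x**2*sin(5*x/2)/5 + 8*x*sin(5*x/2)/5 - 24*x*cos(5*x/2)/25 + 48*sin(5*x/2)/125 + 16*cos(5*x/2)/25; evaluating from -2*pi to 2*pi: ∫_{-2*pi}^{2*pi} (-3*x**2 + 4*x) cos(5*x/2) dx = (-16/25 + 48*pi/25) - (-48*pi/25 - 16/25) = 96*pi/25.
Hence a_5 = (1/(2*pi))·(96*pi/25) = 48/25.

48/25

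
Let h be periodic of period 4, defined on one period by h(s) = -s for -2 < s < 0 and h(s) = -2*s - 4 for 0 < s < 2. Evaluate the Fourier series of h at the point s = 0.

-2

At s = 0 the one-sided limits are h(0^-) = 0 and h(0^+) = -4.
By Dirichlet's theorem the series converges to their average, [(0) + (-4)]/2 = -2.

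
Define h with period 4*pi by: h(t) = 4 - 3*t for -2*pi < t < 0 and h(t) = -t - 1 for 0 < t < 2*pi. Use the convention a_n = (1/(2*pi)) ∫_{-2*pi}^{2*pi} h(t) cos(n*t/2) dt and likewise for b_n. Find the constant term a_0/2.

a_0 = (1/(2*pi)) ∫_{-2*pi}^{2*pi} h(t) dt = (1/(2*pi)) · (2*pi*(3 + 2*pi)) = 3 + 2*pi.
So the constant term a_0/2 = 3/2 + pi.

3/2 + pi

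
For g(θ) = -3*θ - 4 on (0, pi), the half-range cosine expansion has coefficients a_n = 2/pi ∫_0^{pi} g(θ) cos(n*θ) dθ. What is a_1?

a_1 = 2/pi ∫_0^{pi} (-3*θ - 4) cos(θ) dθ.
Integrating by parts (boundary term plus one more integral), an antiderivative of (-3*θ - 4) cos(θ) is -3*θ*sin(θ) - 4*sin(θ) - 3*cos(θ); evaluating from 0 to pi: ∫_{0}^{pi} (-3*θ - 4) cos(θ) dθ = (3) - (-3) = 6.
Hence a_1 = (2/pi)·(6) = 12/pi.

12/pi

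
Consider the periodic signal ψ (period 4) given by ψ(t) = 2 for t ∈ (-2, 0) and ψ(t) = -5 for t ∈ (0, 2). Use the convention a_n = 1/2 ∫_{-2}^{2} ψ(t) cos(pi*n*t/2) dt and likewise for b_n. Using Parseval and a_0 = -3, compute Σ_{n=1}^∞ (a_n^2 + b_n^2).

Parseval: a_0^2/2 + Σ_{n≥1} (a_n^2+b_n^2) = 1/2 ∫_{-2}^{2} ψ(t)^2 dt = 29.
Subtract a_0^2/2 = 9/2: Σ (a_n^2+b_n^2) = 49/2.

49/2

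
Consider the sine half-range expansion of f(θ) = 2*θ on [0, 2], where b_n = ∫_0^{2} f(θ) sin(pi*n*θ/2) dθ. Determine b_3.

8/(3*pi)

b_3 = ∫_0^{2} (2*θ) sin(3*pi*θ/2) dθ.
Integrating by parts (boundary term plus one more integral), an antiderivative of (2*θ) sin(3*pi*θ/2) is -4*θ*cos(3*pi*θ/2)/(3*pi) + 8*sin(3*pi*θ/2)/(9*pi**2); evaluating from 0 to 2: ∫_{0}^{2} (2*θ) sin(3*pi*θ/2) dθ = (8/(3*pi)) - (0) = 8/(3*pi).
Hence b_3 = 8/(3*pi).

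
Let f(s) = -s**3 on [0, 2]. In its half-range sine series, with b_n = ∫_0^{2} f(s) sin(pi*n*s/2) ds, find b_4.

b_4 = ∫_0^{2} (-s**3) sin(2*pi*s) ds.
Integrating by parts three times (tabular method), an antiderivative of (-s**3) sin(2*pi*s) is s**3*cos(2*pi*s)/(2*pi) - 3*s**2*sin(2*pi*s)/(4*pi**2) - 3*s*cos(2*pi*s)/(4*pi**3) + 3*sin(2*pi*s)/(8*pi**4); evaluating from 0 to 2: ∫_{0}^{2} (-s**3) sin(2*pi*s) ds = (-3/(2*pi**3) + 4/pi) - (0) = -3/(2*pi**3) + 4/pi.
Hence b_4 = -3/(2*pi**3) + 4/pi.

-3/(2*pi**3) + 4/pi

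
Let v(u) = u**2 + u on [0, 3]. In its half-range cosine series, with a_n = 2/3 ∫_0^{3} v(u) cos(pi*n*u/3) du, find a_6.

a_6 = 2/3 ∫_0^{3} (u**2 + u) cos(2*pi*u) du.
Integrating by parts twice (tabular method), an antiderivative of (u**2 + u) cos(2*pi*u) is u**2*sin(2*pi*u)/(2*pi) + u*sin(2*pi*u)/(2*pi) + u*cos(2*pi*u)/(2*pi**2) - sin(2*pi*u)/(4*pi**3) + cos(2*pi*u)/(4*pi**2); evaluating from 0 to 3: ∫_{0}^{3} (u**2 + u) cos(2*pi*u) du = (7/(4*pi**2)) - (1/(4*pi**2)) = 3/(2*pi**2).
Hence a_6 = (2/3)·(3/(2*pi**2)) = pi**(-2).

pi**(-2)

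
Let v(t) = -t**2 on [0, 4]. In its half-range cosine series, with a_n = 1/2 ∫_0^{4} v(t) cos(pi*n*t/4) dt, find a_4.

-4/pi**2

a_4 = 1/2 ∫_0^{4} (-t**2) cos(pi*t) dt.
Integrating by parts twice (tabular method), an antiderivative of (-t**2) cos(pi*t) is -t**2*sin(pi*t)/pi - 2*t*cos(pi*t)/pi**2 + 2*sin(pi*t)/pi**3; evaluating from 0 to 4: ∫_{0}^{4} (-t**2) cos(pi*t) dt = (-8/pi**2) - (0) = -8/pi**2.
Hence a_4 = (1/2)·(-8/pi**2) = -4/pi**2.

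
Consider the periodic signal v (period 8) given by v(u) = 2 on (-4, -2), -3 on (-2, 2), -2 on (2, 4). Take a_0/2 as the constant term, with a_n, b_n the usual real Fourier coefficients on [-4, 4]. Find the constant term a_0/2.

a_0 = 1/4 ∫_{-4}^{4} v(u) du = 1/4 · (-12) = -3.
So the constant term a_0/2 = -3/2.

-3/2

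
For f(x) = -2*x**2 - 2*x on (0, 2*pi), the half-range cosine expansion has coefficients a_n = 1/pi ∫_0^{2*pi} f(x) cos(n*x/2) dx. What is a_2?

a_2 = 1/pi ∫_0^{2*pi} (-2*x**2 - 2*x) cos(x) dx.
Integrating by parts twice (tabular method), an antiderivative of (-2*x**2 - 2*x) cos(x) is -2*x**2*sin(x) - 2*x*sin(x) - 4*x*cos(x) + 4*sin(x) - 2*cos(x); evaluating from 0 to 2*pi: ∫_{0}^{2*pi} (-2*x**2 - 2*x) cos(x) dx = (-8*pi - 2) - (-2) = -8*pi.
Hence a_2 = (1/pi)·(-8*pi) = -8.

-8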